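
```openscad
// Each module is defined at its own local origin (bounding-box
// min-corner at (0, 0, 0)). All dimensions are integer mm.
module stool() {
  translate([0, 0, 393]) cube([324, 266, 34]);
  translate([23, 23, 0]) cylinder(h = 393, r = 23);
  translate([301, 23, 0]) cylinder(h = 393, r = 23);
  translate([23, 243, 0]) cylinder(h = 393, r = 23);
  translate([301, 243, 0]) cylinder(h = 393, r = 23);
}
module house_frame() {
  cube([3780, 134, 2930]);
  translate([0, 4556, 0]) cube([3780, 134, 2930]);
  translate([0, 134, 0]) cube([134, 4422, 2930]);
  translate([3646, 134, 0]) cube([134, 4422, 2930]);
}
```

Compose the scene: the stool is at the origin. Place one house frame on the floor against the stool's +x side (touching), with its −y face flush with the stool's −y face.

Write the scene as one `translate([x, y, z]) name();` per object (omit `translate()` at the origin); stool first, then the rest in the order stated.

stool();
translate([324, 0, 0]) house_frame();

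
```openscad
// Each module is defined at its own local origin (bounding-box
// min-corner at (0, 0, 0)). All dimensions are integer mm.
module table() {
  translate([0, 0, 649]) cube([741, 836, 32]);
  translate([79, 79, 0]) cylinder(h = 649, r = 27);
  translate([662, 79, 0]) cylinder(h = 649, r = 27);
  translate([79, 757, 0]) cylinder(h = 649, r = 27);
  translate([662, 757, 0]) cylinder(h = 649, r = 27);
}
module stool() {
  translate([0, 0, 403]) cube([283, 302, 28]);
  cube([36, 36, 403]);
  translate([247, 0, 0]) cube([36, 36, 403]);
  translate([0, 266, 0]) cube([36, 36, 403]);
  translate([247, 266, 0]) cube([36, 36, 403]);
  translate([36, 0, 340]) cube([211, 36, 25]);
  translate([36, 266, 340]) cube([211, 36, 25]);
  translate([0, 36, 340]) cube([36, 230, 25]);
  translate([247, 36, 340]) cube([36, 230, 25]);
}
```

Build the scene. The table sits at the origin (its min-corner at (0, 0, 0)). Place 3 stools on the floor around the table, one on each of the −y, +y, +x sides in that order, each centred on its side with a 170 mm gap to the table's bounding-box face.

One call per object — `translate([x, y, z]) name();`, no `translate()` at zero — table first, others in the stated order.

table();
translate([229, -472, 0]) stool();
translate([229, 1006, 0]) stool();
translate([911, 267, 0]) stool();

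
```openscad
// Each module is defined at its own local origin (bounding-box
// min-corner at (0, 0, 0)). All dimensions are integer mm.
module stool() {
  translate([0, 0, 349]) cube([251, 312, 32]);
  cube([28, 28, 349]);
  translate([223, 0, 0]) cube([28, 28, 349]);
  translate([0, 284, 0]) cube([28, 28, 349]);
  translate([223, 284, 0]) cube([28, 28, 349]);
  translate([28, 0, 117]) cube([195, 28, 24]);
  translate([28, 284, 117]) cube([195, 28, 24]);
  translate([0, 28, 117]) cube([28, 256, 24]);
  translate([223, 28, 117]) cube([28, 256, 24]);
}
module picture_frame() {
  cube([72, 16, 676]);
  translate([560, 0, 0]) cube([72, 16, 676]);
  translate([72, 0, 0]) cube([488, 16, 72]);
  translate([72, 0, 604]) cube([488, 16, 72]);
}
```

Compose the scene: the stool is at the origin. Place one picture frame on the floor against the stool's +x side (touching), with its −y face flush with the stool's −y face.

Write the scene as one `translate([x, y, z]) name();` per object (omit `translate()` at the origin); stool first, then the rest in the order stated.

stool();
translate([251, 0, 0]) picture_frame();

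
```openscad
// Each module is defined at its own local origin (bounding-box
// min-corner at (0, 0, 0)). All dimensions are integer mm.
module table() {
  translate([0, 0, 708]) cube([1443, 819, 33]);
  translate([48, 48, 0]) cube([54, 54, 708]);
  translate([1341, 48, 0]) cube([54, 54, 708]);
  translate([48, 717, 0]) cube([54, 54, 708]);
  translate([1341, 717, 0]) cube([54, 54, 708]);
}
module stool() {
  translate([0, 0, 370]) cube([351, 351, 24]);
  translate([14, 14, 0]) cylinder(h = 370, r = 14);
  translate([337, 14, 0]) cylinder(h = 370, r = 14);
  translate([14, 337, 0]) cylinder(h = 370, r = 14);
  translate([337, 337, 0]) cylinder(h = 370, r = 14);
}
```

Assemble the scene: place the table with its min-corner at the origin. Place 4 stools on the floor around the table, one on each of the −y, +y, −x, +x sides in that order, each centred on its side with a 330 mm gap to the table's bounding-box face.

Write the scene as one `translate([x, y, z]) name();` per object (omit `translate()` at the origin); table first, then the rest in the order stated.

table();
translate([546, -681, 0]) stool();
translate([546, 1149, 0]) stool();
translate([-681, 234, 0]) stool();
translate([1773, 234, 0]) stool();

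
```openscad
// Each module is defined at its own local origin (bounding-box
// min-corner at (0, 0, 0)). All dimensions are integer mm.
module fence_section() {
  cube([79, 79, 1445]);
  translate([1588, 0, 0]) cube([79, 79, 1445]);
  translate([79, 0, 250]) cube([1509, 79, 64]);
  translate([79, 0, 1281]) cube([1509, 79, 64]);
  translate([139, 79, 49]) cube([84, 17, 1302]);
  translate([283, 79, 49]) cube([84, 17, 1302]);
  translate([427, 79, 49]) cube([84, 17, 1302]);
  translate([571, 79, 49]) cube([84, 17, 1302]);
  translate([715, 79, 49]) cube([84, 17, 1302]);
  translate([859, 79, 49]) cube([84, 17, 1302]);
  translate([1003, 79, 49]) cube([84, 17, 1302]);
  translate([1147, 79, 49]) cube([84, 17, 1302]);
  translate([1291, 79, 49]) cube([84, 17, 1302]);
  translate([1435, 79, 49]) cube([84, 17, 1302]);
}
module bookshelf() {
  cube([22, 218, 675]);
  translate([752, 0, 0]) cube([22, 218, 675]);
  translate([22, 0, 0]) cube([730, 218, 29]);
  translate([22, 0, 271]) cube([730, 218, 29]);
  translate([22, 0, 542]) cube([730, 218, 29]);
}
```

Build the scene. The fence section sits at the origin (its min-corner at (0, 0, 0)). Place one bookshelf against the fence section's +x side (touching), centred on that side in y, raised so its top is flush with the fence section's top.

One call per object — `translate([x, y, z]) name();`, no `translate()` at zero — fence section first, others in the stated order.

fence_section();
translate([1667, -61, 770]) bookshelf();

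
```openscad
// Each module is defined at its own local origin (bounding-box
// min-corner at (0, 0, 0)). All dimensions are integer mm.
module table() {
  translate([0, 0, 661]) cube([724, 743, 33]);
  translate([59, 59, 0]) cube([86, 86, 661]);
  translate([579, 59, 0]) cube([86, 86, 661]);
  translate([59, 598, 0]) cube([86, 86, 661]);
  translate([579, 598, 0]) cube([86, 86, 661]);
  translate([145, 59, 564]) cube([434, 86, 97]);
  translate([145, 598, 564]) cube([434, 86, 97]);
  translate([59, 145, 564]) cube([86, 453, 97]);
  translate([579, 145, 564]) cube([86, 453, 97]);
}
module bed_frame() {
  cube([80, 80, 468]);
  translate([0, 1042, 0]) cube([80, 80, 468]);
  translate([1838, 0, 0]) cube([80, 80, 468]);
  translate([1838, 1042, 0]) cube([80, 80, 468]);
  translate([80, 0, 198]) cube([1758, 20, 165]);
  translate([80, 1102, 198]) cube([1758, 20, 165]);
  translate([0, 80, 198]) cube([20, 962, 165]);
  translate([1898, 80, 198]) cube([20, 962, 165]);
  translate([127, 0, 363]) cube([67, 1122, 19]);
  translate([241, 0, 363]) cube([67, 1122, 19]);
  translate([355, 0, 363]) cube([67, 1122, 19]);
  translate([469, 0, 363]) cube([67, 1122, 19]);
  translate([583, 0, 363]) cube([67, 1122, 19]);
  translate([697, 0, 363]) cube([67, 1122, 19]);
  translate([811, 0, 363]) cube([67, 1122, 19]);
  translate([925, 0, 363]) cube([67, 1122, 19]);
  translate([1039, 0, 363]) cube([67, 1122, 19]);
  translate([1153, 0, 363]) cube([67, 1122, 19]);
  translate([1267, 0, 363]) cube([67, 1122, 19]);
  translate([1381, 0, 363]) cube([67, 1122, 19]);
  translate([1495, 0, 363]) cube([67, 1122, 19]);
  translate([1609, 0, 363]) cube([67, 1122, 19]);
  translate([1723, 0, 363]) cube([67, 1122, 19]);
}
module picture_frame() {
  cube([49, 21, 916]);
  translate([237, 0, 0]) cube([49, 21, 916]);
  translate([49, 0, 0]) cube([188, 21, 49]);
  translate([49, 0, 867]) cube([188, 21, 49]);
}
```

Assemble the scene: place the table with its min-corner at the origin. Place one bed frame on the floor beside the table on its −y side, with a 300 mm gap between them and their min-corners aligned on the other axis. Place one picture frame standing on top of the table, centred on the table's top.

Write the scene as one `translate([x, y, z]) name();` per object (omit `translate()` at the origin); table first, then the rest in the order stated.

table();
translate([0, -1422, 0]) bed_frame();
translate([219, 361, 694]) picture_frame();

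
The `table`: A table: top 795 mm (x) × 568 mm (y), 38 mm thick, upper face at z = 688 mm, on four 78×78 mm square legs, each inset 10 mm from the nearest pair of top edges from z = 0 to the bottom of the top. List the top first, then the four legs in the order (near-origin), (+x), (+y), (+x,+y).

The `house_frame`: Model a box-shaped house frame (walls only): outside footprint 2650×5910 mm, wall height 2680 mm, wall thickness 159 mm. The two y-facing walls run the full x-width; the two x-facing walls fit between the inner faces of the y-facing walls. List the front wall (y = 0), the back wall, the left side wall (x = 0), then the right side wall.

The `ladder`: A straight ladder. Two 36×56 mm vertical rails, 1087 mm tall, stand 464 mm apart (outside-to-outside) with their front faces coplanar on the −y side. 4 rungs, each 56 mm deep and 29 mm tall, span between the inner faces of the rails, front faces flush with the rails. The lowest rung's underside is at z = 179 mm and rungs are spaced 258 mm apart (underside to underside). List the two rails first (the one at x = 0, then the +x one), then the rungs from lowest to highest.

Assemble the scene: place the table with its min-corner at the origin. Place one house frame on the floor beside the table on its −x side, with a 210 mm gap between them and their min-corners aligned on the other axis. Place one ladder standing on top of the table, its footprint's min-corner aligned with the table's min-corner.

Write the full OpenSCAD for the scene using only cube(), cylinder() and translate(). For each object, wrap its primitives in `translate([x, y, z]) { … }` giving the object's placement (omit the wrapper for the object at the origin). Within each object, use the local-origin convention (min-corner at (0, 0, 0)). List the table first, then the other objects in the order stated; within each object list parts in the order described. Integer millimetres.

translate([0, 0, 650]) cube([795, 568, 38]);
translate([10, 10, 0]) cube([78, 78, 650]);
translate([707, 10, 0]) cube([78, 78, 650]);
translate([10, 480, 0]) cube([78, 78, 650]);
translate([707, 480, 0]) cube([78, 78, 650]);
translate([-2860, 0, 0]) {
  cube([2650, 159, 2680]);
  translate([0, 5751, 0]) cube([2650, 159, 2680]);
  translate([0, 159, 0]) cube([159, 5592, 2680]);
  translate([2491, 159, 0]) cube([159, 5592, 2680]);
}
translate([0, 0, 688]) {
  cube([36, 56, 1087]);
  translate([428, 0, 0]) cube([36, 56, 1087]);
  translate([36, 0, 179]) cube([392, 56, 29]);
  translate([36, 0, 437]) cube([392, 56, 29]);
  translate([36, 0, 695]) cube([392, 56, 29]);
  translate([36, 0, 953]) cube([392, 56, 29]);
}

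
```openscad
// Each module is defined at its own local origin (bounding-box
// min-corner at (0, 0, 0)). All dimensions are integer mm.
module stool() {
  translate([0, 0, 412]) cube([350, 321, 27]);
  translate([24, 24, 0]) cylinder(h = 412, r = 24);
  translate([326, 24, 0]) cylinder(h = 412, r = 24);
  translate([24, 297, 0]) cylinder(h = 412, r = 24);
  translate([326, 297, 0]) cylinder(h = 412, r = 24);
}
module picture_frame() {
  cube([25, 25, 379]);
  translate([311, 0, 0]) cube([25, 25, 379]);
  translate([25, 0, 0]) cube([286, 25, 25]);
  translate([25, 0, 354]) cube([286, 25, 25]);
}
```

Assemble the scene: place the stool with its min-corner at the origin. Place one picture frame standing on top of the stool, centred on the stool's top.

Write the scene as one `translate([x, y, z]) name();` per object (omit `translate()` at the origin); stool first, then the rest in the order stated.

stool();
translate([7, 148, 439]) picture_frame();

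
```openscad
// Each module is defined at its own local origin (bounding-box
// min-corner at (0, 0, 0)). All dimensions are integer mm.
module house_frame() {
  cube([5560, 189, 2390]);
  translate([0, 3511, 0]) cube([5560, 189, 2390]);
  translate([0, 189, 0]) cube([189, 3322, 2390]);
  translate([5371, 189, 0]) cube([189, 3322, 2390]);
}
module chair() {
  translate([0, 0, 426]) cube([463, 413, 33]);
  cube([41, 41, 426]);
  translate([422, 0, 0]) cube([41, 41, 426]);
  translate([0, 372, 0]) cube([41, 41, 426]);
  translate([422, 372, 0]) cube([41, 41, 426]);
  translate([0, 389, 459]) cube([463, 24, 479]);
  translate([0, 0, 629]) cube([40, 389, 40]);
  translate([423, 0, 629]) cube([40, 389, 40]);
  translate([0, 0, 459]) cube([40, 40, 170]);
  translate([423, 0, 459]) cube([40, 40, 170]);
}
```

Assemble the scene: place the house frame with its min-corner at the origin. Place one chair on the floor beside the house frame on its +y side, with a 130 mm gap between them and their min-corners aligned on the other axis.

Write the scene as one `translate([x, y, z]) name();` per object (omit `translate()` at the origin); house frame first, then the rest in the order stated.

house_frame();
translate([0, 3830, 0]) chair();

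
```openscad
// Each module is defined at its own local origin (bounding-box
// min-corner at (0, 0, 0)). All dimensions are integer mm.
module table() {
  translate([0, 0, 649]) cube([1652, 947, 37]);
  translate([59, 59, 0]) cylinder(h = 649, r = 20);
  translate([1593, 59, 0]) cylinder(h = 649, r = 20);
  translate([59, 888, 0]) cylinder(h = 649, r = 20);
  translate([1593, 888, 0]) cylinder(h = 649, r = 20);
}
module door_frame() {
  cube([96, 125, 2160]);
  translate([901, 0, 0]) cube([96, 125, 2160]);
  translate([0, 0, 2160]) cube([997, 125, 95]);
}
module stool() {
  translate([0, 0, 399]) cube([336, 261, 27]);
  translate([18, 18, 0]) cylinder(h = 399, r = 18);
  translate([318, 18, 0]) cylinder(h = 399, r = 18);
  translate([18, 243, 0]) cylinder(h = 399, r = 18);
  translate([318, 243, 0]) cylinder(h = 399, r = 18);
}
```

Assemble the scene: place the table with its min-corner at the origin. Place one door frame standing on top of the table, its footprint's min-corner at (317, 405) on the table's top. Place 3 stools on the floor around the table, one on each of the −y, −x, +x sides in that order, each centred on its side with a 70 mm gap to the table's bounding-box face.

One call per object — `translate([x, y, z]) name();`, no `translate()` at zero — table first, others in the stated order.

table();
translate([317, 405, 686]) door_frame();
translate([658, -331, 0]) stool();
translate([-406, 343, 0]) stool();
translate([1722, 343, 0]) stool();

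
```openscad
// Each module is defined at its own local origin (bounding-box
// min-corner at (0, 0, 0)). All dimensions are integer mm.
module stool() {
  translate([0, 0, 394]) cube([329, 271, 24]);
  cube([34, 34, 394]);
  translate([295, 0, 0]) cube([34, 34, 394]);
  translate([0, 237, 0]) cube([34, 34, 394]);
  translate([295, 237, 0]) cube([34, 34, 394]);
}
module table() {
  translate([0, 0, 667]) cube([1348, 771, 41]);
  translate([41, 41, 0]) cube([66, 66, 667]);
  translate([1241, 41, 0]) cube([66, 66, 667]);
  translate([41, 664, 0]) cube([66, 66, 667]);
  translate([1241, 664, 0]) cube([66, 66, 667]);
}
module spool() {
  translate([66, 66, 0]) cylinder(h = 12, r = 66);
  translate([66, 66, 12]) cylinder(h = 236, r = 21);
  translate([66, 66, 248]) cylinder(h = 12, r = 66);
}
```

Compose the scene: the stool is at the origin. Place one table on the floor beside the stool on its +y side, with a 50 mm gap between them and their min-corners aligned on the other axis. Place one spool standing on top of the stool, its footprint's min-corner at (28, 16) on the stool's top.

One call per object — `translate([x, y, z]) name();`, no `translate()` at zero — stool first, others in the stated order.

stool();
translate([0, 321, 0]) table();
translate([28, 16, 418]) spool();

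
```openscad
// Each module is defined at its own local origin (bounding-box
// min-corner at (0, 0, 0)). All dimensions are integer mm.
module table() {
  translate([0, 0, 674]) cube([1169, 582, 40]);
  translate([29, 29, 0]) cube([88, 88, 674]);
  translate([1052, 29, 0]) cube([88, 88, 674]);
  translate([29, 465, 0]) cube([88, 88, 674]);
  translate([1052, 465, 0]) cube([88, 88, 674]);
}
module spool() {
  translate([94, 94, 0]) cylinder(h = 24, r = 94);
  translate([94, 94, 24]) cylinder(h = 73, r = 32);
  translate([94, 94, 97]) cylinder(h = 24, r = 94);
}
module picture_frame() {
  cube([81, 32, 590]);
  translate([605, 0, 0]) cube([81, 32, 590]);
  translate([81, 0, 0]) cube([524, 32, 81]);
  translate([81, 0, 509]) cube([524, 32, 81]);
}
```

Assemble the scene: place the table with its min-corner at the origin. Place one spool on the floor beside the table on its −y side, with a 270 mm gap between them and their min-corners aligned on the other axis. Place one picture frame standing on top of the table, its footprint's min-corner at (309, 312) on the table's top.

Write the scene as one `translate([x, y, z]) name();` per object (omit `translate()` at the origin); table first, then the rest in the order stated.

table();
translate([0, -458, 0]) spool();
translate([309, 312, 714]) picture_frame();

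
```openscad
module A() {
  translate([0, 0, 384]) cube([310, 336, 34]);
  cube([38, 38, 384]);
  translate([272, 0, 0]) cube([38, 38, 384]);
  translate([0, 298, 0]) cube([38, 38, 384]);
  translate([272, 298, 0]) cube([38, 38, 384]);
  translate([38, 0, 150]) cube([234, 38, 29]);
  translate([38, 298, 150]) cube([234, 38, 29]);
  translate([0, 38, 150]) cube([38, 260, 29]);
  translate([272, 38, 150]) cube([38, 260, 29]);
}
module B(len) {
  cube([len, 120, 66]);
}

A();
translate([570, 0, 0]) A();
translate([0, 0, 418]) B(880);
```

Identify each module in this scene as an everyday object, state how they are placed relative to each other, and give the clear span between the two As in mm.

Second stool starts at x = 570; first ends at x = 310; clear span = 570 − 310 = 260 mm.

A is a stool. B is a beam. A beam spans the tops of two stools. The clear span between the two stools is 260 mm.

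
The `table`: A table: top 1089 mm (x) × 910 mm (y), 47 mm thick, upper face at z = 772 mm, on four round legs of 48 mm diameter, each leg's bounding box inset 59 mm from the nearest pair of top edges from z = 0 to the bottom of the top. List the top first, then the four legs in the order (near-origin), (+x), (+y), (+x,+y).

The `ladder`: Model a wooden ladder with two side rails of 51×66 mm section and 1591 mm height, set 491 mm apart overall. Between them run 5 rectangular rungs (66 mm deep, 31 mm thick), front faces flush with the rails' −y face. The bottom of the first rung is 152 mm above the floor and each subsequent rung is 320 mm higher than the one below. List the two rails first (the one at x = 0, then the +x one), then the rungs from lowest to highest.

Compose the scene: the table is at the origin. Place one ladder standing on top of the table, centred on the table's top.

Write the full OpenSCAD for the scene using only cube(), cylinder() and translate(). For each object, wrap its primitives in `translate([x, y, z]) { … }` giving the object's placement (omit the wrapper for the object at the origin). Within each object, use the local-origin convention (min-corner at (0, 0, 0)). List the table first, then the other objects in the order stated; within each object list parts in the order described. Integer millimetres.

translate([0, 0, 725]) cube([1089, 910, 47]);
translate([83, 83, 0]) cylinder(h = 725, r = 24);
translate([1006, 83, 0]) cylinder(h = 725, r = 24);
translate([83, 827, 0]) cylinder(h = 725, r = 24);
translate([1006, 827, 0]) cylinder(h = 725, r = 24);
translate([299, 422, 772]) {
  cube([51, 66, 1591]);
  translate([440, 0, 0]) cube([51, 66, 1591]);
  translate([51, 0, 152]) cube([389, 66, 31]);
  translate([51, 0, 472]) cube([389, 66, 31]);
  translate([51, 0, 792]) cube([389, 66, 31]);
  translate([51, 0, 1112]) cube([389, 66, 31]);
  translate([51, 0, 1432]) cube([389, 66, 31]);
}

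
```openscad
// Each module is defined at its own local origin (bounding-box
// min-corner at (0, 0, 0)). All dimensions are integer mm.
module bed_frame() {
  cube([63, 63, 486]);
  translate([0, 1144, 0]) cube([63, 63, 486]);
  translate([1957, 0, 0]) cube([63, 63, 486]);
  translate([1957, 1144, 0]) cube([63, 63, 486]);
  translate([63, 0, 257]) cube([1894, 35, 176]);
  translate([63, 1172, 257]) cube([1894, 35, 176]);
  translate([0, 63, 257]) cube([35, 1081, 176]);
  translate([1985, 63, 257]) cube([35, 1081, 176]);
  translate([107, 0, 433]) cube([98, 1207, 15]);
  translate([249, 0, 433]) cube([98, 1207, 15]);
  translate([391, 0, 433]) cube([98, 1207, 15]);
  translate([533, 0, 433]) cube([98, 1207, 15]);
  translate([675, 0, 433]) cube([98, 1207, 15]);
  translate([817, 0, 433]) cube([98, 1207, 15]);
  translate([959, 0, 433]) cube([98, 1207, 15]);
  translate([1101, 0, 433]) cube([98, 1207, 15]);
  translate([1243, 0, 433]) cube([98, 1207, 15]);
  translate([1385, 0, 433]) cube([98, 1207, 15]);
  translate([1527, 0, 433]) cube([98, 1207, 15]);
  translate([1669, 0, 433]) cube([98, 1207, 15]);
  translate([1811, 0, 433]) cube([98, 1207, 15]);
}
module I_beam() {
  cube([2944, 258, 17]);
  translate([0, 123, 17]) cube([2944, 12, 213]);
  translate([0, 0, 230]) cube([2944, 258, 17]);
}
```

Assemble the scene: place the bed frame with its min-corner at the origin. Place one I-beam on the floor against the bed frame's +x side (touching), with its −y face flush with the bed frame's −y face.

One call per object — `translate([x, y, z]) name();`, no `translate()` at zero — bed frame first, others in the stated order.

bed_frame();
translate([2020, 0, 0]) I_beam();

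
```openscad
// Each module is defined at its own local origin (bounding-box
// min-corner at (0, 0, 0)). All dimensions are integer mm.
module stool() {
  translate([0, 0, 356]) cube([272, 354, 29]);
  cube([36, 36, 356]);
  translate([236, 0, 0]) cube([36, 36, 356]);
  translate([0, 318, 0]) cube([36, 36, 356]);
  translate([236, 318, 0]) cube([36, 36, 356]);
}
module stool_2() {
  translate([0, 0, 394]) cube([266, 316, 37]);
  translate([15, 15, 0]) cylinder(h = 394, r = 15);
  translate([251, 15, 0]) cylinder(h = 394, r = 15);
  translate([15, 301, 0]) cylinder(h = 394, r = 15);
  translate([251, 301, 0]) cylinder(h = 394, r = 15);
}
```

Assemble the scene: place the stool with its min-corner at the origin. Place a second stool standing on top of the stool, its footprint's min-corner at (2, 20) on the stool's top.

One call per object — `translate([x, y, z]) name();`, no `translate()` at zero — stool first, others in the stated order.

stool();
translate([2, 20, 385]) stool_2();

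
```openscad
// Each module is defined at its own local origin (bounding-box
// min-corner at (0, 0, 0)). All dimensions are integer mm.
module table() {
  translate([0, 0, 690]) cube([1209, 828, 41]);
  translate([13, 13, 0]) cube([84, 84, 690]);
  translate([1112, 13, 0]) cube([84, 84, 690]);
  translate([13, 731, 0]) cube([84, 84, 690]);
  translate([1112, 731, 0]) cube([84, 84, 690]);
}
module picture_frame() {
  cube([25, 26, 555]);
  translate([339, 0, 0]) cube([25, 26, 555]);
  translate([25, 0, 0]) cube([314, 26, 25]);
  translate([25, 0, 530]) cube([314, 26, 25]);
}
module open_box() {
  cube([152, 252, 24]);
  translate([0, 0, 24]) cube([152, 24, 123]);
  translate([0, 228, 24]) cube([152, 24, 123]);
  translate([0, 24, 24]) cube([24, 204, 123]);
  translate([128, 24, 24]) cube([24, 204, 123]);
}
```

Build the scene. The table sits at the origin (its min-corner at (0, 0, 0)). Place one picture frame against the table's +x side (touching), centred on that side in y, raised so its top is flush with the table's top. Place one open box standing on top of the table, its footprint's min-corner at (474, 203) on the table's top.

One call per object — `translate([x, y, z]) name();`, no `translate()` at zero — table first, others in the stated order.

table();
translate([1209, 401, 176]) picture_frame();
translate([474, 203, 731]) open_box();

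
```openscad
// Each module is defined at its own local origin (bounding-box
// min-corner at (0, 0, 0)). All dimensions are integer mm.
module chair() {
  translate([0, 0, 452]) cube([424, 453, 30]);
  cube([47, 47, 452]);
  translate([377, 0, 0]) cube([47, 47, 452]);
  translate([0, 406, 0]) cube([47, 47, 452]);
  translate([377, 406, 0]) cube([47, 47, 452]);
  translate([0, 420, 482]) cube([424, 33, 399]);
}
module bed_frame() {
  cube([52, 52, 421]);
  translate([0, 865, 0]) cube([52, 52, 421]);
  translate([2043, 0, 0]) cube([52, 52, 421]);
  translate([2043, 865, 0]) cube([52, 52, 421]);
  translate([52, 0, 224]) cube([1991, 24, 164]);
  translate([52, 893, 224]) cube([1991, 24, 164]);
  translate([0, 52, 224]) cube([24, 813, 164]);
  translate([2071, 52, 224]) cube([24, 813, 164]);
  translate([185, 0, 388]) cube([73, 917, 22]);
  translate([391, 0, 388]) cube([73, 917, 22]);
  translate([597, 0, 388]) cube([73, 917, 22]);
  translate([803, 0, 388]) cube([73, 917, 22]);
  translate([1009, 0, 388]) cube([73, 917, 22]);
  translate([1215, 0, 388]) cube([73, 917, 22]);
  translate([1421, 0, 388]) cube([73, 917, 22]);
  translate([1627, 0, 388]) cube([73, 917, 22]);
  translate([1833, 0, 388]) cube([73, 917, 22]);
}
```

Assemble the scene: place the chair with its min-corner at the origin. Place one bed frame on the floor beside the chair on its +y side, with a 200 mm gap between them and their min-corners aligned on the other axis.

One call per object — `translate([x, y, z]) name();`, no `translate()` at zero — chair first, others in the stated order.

chair();
translate([0, 653, 0]) bed_frame();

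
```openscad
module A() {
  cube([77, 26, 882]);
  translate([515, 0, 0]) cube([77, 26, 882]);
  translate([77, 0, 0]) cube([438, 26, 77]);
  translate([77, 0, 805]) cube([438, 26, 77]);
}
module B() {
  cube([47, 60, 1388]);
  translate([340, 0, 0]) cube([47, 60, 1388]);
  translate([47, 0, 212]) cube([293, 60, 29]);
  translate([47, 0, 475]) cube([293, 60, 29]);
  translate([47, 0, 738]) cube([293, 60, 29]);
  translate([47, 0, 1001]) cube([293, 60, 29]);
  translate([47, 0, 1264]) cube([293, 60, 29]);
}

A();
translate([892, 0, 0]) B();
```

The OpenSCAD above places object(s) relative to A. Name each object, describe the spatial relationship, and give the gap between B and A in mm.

A is a picture frame. B is a ladder. The ladder is on the floor beside the picture frame on its +x side. The gap between the ladder and the picture frame is 300 mm.

The ladder's nearest face is 300 mm from the picture frame's +x face.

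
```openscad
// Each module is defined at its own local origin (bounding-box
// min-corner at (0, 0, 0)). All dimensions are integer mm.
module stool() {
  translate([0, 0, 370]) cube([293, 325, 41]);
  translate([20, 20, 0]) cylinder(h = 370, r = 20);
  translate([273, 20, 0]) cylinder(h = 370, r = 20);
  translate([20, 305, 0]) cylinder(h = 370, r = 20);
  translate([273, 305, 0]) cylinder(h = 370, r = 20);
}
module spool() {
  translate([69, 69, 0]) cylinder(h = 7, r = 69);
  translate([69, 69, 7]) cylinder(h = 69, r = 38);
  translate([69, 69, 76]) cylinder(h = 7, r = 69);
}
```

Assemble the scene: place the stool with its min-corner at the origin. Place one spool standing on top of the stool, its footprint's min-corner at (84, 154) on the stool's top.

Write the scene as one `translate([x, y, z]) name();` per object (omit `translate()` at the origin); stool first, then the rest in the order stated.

stool();
translate([84, 154, 411]) spool();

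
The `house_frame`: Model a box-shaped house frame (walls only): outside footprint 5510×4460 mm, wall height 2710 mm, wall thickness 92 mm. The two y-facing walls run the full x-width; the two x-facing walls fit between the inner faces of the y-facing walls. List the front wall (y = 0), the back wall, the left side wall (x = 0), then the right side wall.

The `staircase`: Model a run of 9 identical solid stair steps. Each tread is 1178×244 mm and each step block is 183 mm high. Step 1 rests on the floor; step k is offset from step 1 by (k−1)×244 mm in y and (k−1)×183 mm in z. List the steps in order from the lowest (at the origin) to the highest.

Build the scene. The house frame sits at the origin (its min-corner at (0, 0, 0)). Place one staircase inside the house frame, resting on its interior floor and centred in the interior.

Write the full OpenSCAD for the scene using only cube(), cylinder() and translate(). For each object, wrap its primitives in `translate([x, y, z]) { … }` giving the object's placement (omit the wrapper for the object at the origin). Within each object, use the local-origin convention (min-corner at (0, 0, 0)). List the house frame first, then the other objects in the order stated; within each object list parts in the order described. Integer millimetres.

cube([5510, 92, 2710]);
translate([0, 4368, 0]) cube([5510, 92, 2710]);
translate([0, 92, 0]) cube([92, 4276, 2710]);
translate([5418, 92, 0]) cube([92, 4276, 2710]);
translate([2166, 1132, 0]) {
  cube([1178, 244, 183]);
  translate([0, 244, 183]) cube([1178, 244, 183]);
  translate([0, 488, 366]) cube([1178, 244, 183]);
  translate([0, 732, 549]) cube([1178, 244, 183]);
  translate([0, 976, 732]) cube([1178, 244, 183]);
  translate([0, 1220, 915]) cube([1178, 244, 183]);
  translate([0, 1464, 1098]) cube([1178, 244, 183]);
  translate([0, 1708, 1281]) cube([1178, 244, 183]);
  translate([0, 1952, 1464]) cube([1178, 244, 183]);
}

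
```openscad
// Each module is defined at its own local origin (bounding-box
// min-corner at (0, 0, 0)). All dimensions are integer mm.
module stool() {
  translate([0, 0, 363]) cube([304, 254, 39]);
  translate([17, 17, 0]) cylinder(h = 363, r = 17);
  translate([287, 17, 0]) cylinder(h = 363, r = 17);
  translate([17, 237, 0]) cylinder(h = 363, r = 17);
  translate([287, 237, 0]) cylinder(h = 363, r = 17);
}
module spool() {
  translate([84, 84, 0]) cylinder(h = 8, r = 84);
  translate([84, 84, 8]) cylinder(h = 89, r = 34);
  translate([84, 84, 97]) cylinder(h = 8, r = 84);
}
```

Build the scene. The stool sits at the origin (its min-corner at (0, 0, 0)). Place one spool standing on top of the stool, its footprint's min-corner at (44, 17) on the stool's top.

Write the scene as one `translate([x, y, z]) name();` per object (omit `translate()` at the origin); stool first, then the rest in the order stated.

stool();
translate([44, 17, 402]) spool();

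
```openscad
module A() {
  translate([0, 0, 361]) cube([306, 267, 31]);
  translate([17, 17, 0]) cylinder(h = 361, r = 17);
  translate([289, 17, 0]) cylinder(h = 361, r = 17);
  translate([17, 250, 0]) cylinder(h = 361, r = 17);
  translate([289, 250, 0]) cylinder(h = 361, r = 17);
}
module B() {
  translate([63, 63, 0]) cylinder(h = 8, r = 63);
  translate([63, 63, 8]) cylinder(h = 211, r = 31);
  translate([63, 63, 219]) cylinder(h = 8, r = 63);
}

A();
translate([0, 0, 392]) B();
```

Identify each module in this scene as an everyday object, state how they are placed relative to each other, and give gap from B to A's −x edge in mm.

A is a stool. B is a spool. The spool is on top of the stool. The gap from the spool to the stool's −x edge is 0 mm.

The spool's min-x is at 0; the stool's min-x is 0; gap = 0 mm.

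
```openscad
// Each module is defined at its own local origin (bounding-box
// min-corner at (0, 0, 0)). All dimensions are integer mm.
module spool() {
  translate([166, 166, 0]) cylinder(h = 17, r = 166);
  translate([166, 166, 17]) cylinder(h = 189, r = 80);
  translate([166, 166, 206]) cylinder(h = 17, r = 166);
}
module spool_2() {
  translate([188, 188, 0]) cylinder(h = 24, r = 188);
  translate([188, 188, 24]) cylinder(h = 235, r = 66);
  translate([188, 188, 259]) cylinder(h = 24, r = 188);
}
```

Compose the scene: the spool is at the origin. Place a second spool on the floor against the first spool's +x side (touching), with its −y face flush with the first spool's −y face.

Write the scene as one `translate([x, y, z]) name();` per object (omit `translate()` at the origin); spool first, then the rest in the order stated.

spool();
translate([332, 0, 0]) spool_2();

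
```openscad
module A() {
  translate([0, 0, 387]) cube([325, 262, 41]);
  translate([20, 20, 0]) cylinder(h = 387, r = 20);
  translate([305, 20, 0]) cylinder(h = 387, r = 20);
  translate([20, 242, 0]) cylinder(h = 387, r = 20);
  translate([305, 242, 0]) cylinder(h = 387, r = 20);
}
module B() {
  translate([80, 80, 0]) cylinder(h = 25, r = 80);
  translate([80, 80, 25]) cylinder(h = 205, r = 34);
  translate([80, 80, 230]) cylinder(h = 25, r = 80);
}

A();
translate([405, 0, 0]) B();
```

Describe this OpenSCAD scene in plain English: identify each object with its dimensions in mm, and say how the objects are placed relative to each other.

A is a four-legged stool. The seat is a 325×262×41 mm slab whose top surface is at z = 428 mm; four round legs, each 40 mm in diameter, run from the floor (z = 0) to the underside of the seat, each leg's axis is inset half a diameter from the nearest pair of seat edges (so the leg's bounding box is flush with the corner).

B is a spool: two coaxial disc flanges of radius 80 mm and thickness 25 mm, joined by a core cylinder of radius 34 mm and height 205 mm. The lower flange rests on z = 0 and the three cylinders share a vertical axis.

The spool is on the floor beside the stool on its +x side.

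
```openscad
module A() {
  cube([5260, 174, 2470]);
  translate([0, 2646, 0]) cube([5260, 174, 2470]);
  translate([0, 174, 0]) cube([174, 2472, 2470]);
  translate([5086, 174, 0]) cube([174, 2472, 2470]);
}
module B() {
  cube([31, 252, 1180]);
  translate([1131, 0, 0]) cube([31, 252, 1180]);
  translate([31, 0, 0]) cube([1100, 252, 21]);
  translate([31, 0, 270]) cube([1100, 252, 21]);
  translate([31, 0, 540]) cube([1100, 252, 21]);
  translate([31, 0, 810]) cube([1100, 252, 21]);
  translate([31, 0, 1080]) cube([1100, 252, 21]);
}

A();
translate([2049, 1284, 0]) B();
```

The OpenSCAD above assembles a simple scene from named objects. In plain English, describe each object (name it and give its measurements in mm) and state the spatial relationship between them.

A is the wall frame of a small rectangular building: four walls, each 2470 mm tall and 174 mm thick, enclosing a footprint 5260 mm (x) by 2820 mm (y) outside-to-outside, with no floor or roof. The front and back walls (the −y and +y sides) span the full width; the two side walls fit between them.

B is a bookshelf 1162 mm wide overall, 252 mm deep and 1180 mm tall. The two sides are 31 mm thick vertical panels. 5 horizontal shelves of 21 mm thickness span between the inner faces of the sides; the lowest shelf sits on the floor and shelves are stacked with a clear vertical gap of 249 mm between each pair.

The bookshelf sits inside the house frame, centred.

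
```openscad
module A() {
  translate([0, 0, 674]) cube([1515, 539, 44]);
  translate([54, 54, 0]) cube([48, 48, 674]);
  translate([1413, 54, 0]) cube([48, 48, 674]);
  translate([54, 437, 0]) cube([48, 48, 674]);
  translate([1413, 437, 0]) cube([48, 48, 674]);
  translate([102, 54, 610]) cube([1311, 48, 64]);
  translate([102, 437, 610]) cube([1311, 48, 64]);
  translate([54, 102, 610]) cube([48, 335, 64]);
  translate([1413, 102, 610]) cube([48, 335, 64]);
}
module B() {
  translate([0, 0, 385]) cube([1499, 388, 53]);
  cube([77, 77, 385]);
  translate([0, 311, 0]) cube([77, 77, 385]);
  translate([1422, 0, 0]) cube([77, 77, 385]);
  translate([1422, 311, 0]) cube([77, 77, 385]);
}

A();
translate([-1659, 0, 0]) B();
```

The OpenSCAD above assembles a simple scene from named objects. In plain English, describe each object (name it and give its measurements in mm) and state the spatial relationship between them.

A is a table with a 1515×539 mm rectangular top, 44 mm thick, top surface at z = 718 mm, supported by four 48×48 mm square legs, each inset 54 mm from the nearest pair of top edges, running from the floor. Four apron rails, 48 mm thick and 64 mm tall, run between adjacent legs with their top edges flush with the underside of the top and their outer faces flush with the legs' outer faces.

B is a long wooden bench with a 1499 mm (x) × 388 mm (y) seat, 53 mm thick, its top surface 438 mm above the floor. Four 77 mm square legs at the seat corners, flush with the edges, run from z = 0 to the seat underside.

The bench is on the floor beside the table on its −x side.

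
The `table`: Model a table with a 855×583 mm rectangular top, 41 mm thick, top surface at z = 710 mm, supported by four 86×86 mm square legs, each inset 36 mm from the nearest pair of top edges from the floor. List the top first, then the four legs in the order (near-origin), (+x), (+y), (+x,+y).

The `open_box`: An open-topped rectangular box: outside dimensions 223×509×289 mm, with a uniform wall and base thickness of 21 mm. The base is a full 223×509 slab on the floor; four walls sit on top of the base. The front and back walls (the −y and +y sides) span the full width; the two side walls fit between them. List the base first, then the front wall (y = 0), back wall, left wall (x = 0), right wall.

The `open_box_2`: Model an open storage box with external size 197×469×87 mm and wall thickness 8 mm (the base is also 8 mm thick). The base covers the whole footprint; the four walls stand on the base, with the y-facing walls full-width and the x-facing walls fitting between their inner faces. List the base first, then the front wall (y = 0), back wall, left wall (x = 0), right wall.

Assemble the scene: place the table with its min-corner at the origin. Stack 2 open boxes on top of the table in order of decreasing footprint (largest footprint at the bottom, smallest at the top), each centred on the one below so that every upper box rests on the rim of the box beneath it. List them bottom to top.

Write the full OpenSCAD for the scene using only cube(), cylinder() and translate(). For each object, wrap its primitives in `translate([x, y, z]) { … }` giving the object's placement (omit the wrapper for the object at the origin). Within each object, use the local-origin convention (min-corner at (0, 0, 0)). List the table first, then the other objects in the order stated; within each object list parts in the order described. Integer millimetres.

translate([0, 0, 669]) cube([855, 583, 41]);
translate([36, 36, 0]) cube([86, 86, 669]);
translate([733, 36, 0]) cube([86, 86, 669]);
translate([36, 461, 0]) cube([86, 86, 669]);
translate([733, 461, 0]) cube([86, 86, 669]);
translate([316, 37, 710]) {
  cube([223, 509, 21]);
  translate([0, 0, 21]) cube([223, 21, 268]);
  translate([0, 488, 21]) cube([223, 21, 268]);
  translate([0, 21, 21]) cube([21, 467, 268]);
  translate([202, 21, 21]) cube([21, 467, 268]);
}
translate([329, 57, 999]) {
  cube([197, 469, 8]);
  translate([0, 0, 8]) cube([197, 8, 79]);
  translate([0, 461, 8]) cube([197, 8, 79]);
  translate([0, 8, 8]) cube([8, 453, 79]);
  translate([189, 8, 8]) cube([8, 453, 79]);
}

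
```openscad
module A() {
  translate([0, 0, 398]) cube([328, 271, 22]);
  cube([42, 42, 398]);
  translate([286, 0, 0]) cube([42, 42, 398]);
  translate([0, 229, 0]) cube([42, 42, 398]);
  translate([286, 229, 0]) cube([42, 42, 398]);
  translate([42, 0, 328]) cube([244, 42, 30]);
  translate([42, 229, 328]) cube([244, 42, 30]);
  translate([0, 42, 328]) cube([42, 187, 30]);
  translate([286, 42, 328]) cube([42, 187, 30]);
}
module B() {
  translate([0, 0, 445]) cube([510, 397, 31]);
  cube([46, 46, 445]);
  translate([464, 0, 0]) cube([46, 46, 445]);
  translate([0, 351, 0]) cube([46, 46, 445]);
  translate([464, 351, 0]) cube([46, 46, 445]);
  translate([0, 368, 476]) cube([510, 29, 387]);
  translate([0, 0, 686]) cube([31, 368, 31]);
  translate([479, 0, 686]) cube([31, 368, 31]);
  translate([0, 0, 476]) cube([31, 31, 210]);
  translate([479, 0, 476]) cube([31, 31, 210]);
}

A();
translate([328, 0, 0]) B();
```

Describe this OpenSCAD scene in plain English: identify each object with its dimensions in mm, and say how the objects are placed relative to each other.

A is a four-legged stool. The seat is 328×271 mm, 22 mm thick, top at z = 420 mm. It stands on four square legs, each 42×42 mm in cross-section, from z = 0 to the seat underside, each flush with a corner of the seat. Four stretchers, 42 mm wide and 30 mm tall, connect adjacent legs with their undersides at z = 328 mm, each running between the inner faces of the legs it joins and aligned with the legs' outer faces on the other axis.

B is a chair. The seat is a 510×397×31 mm slab with its top at z = 476 mm, on four 46×46 mm corner legs (flush with the seat edges, standing on z = 0). A flat backrest 29 mm thick, 387 mm tall, spans the full seat width and rises from the seat top along its +y edge, rear face flush with the rear of the seat. Two armrests of 31×31 mm section run along each side from the seat's front edge to the front of the backrest, top faces 241 mm above the seat top and outer faces flush with the seat's x-edges; a 31×31 mm post under the front of each armrest stands on the seat at the front corner.

The chair is against the stool's +x side, with their −y faces flush.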